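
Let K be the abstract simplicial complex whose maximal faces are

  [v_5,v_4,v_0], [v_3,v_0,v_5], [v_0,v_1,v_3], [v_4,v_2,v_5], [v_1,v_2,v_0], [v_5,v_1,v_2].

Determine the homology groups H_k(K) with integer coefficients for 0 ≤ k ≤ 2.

Fix the vertex order v_0 < v_1 < v_2 < v_3 < v_4 < v_5 and write every simplex with vertices in increasing order. Then dim K = 2 and the simplices of K are:

  0-simplices (6): [v_0], [v_1], [v_2], [v_3], [v_4], [v_5]
  1-simplices (12): [v_0,v_1], [v_0,v_2], [v_0,v_3], [v_0,v_4], [v_0,v_5], [v_1,v_2], [v_1,v_3], [v_1,v_5], [v_2,v_4], [v_2,v_5], [v_3,v_5], [v_4,v_5]
  2-simplices (6): [v_0,v_1,v_2], [v_0,v_1,v_3], [v_0,v_3,v_5], [v_0,v_4,v_5], [v_1,v_2,v_5], [v_2,v_4,v_5]

so the chain groups are C_0 ≅ Z^6, C_1 ≅ Z^12, C_2 ≅ Z^6.

Boundary ∂_1: C_1 → C_0 is given by ∂[p,q] = [q] − [p]. For instance
  ∂[v_0,v_5] = [v_5] − [v_0].
As a 6×12 matrix over Z this has rank 5, with invariant factors (1,1,1,1,1).

Boundary ∂_2: C_2 → C_1 maps a triangle to the signed sum of its edges. For instance
  ∂[v_0,v_1,v_2] = [v_1,v_2] − [v_0,v_2] + [v_0,v_1],
  ∂[v_0,v_1,v_3] = [v_1,v_3] − [v_0,v_3] + [v_0,v_1].
The resulting 12×6 matrix has rank 6, and its Smith normal form has invariant factors (1,1,1,1,1,1).

Computing H_k = (kernel of ∂_k) / (image of ∂_{k+1}):

  H_0: rank C_0 − rank ∂_1 = 6 − 5 = 1, and the invariant factors of ∂_1 are all 1, so H_0 ≅ Z.
  H_1: rank ker ∂_1 − rank ∂_2 = (12 − 5) − 6 = 1, and the invariant factors of ∂_2 are all 1, so H_1 ≅ Z.
  H_2: rank ker ∂_2 − rank ∂_3 = (6 − 6) − 0 = 0, and there is no ∂_3, so H_2 ≅ 0.

(K is a triangulation of the cylinder S^1 x I.)

H_0 ≅ Z,  H_1 ≅ Z,  H_2 = 0.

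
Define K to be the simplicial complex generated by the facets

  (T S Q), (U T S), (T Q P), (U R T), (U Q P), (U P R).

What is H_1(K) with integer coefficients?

H_1 = Z.

Order the vertices as P < Q < R < S < T < U. Listing each simplex with vertices in this order, K has dimension 2 with simplices:

  0-simplices (6): P, Q, R, S, T, U
  1-simplices (12): PQ, PR, PT, PU, QS, QT, QU, RT, RU, ST, SU, TU
  2-simplices (6): PQT, PQU, PRU, QST, RTU, STU

Hence C_0 ≅ Z^6, C_1 ≅ Z^12, C_2 ≅ Z^6.

Boundary ∂_1: C_1 → C_0 sends each edge [p,q] (with p < q) to q − p. For instance
  ∂PQ = Q − P.
This gives a 6×12 integer matrix of rank 5; reducing to Smith normal form yields diagonal entries (1,1,1,1,1).

∂_2: C_2 → C_1 sends each 2-simplex [p,q,r] to [q,r] − [p,r] + [p,q]. For instance
  ∂STU = TU − SU + ST,
  ∂RTU = TU − RU + RT.
The resulting 12×6 matrix has rank 6, and its Smith normal form has invariant factors (1,1,1,1,1,1).

Now H_k = ker ∂_k / im ∂_{k+1}, so:

  H_1: rank ker ∂_1 − rank ∂_2 = (12 − 5) − 6 = 1, and the invariant factors of ∂_2 are all 1, so H_1 ≅ Z.

(K is a triangulation of the cylinder S^1 x I.)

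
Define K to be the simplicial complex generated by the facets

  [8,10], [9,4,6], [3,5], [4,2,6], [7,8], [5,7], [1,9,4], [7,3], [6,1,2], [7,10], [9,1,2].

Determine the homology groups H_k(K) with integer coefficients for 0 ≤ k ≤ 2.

H_0 = Z^2,  H_1 = Z^3,  H_2 = 0.

Order the vertices as 1 < 2 < 3 < 4 < 5 < 6 < 7 < 8 < 9 < 10. Listing each simplex with vertices in this order, K has dimension 2 with simplices:

  0-simplices (10): [1], [2], [3], [4], [5], [6], [7], [8], [9], [10]
  1-simplices (16): [1,2], [1,4], [1,6], [1,9], [2,4], [2,6], [2,9], [3,5], [3,7], [4,6], [4,9], [5,7], [6,9], [7,8], [7,10], [8,10]
  2-simplices (5): [1,2,6], [1,2,9], [1,4,9], [2,4,6], [4,6,9]

so the chain groups are C_0 ≅ Z^10, C_1 ≅ Z^16, C_2 ≅ Z^5.

Boundary ∂_1: C_1 → C_0 maps an edge to its endpoints' difference, ∂[p,q] = q − p.
As a 10×16 matrix over Z this has rank 8, with invariant factors (1,1,1,1,1,1,1,1).

Boundary ∂_2: C_2 → C_1 maps a triangle to the signed sum of its edges. For instance
  ∂[4,6,9] = [6,9] − [4,9] + [4,6],
  ∂[1,2,9] = [2,9] − [1,9] + [1,2].
The resulting 16×5 matrix has rank 5, and its Smith normal form has invariant factors (1,1,1,1,1).

Reading off H_k = ker ∂_k / im ∂_{k+1}:

  H_0: rank C_0 − rank ∂_1 = 10 − 8 = 2, and the invariant factors of ∂_1 are all 1, so H_0 = Z^2.
  H_1: rank ker ∂_1 − rank ∂_2 = (16 − 8) − 5 = 3, and the invariant factors of ∂_2 are all 1, so H_1 = Z^3.
  H_2: rank ker ∂_2 − rank ∂_3 = (5 − 5) − 0 = 0, and there is no ∂_3, so H_2 = 0.

(K is a triangulation of the disjoint union of the Möbius band and a wedge of 2 circles.)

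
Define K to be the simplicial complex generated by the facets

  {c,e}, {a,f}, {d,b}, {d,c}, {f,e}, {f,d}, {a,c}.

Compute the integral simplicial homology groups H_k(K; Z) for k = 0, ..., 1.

We work with the vertex ordering a < b < c < d < e < f. The simplices of K, each written with vertices in increasing order, are:

  0-simplices (6): a, b, c, d, e, f
  1-simplices (7): ac, af, bd, cd, ce, df, ef

so the chain groups are C_0 ≅ Z^6, C_1 ≅ Z^7.

The boundary map ∂_1: C_1 → C_0 sends each edge [p,q] (with p < q) to q − p.
The resulting 6×7 matrix has rank 5, and its Smith normal form has invariant factors (1,1,1,1,1).

Now H_k = ker ∂_k / im ∂_{k+1}, so:

  H_0: rank C_0 − rank ∂_1 = 6 − 5 = 1, and the invariant factors of ∂_1 are all 1, so H_0 ≅ Z.
  H_1: rank ker ∂_1 − rank ∂_2 = (7 − 5) − 0 = 2, and there is no ∂_2, so H_1 ≅ Z^2.

H_0 ≅ Z,  H_1 ≅ Z^2.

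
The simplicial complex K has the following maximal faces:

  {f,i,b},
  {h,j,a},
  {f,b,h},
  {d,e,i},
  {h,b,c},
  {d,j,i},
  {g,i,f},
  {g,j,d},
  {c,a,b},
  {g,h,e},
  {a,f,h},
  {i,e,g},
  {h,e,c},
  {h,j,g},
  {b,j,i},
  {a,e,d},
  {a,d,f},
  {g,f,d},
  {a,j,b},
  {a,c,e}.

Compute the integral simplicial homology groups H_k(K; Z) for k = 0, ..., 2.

H_0 ≅ Z,  H_1 ≅ Z ⊕ Z_2,  H_2 = 0.

Order the vertices as a < b < c < d < e < f < g < h < i < j. Listing each simplex with vertices in this order, K has dimension 2 with simplices:

  0-simplices (10): a, b, c, d, e, f, g, h, i, j
  1-simplices (30): ab, ac, ad, ae, af, ah, aj, bc, bf, bh, bi, bj, ce, ch, de, df, dg, di, dj, eg, eh, ei, fg, fh, fi, gh, gi, gj, hj, ij
  2-simplices (20): abc, abj, ace, ade, adf, afh, ahj, bch, bfh, bfi, bij, ceh, dei, dfg, dgj, dij, egh, egi, fgi, ghj

giving chain groups C_0 ≅ Z^10, C_1 ≅ Z^30, C_2 ≅ Z^20.

∂_1: C_1 → C_0 is given by ∂[p,q] = [q] − [p].
The 10×30 boundary matrix has rank 9 and Smith normal form diag(1,1,1,1,1,1,1,1,1).

∂_2: C_2 → C_1 acts by ∂[p,q,r] = [q,r] − [p,r] + [p,q]. For instance
  ∂ace = ce − ae + ac,
  ∂dij = ij − dj + di.
This gives a 30×20 integer matrix of rank 20; reducing to Smith normal form yields diagonal entries (1,1,1,1,1,1,1,1,1,1,1,1,1,1,1,1,1,1,1,2).

Now H_k = ker ∂_k / im ∂_{k+1}, so:

  H_0: rank C_0 − rank ∂_1 = 10 − 9 = 1, and the invariant factors of ∂_1 are all 1, so H_0 ≅ Z.
  H_1: rank ker ∂_1 − rank ∂_2 = (30 − 9) − 20 = 1, and ∂_2 has invariant factor 2 > 1, so H_1 ≅ Z ⊕ Z_2.
  H_2: rank ker ∂_2 − rank ∂_3 = (20 − 20) − 0 = 0, and there is no ∂_3, so H_2 ≅ 0.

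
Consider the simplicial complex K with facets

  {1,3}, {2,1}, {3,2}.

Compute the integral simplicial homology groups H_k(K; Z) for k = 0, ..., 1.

H_0 = Z,  H_1 = Z.

Order the vertices as 1 < 2 < 3. Listing each simplex with vertices in this order, K has dimension 1 with simplices:

  0-simplices (3): [1], [2], [3]
  1-simplices (3): [1,2], [1,3], [2,3]

giving chain groups C_0 ≅ Z^3, C_1 ≅ Z^3.

The boundary map ∂_1: C_1 → C_0 maps an edge to its endpoints' difference, ∂[p,q] = q − p. For instance
  ∂[1,3] = [3] − [1].
The 3×3 boundary matrix has rank 2 and Smith normal form diag(1,1).

Now H_k = ker ∂_k / im ∂_{k+1}, so:

  H_0: rank C_0 − rank ∂_1 = 3 − 2 = 1, and the invariant factors of ∂_1 are all 1, so H_0 ≅ Z.
  H_1: rank ker ∂_1 − rank ∂_2 = (3 − 2) − 0 = 1, and there is no ∂_2, so H_1 ≅ Z.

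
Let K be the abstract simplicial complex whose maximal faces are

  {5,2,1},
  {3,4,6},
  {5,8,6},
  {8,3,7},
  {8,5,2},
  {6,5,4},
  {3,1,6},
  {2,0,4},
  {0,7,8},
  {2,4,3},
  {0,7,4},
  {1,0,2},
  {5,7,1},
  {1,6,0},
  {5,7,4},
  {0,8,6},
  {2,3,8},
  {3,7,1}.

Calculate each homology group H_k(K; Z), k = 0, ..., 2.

H_0 = Z,  H_1 = Z^2,  H_2 = Z.

Order the vertices as 0 < 1 < 2 < 3 < 4 < 5 < 6 < 7 < 8. Listing each simplex with vertices in this order, K has dimension 2 with simplices:

  0-simplices (9): [0], [1], [2], [3], [4], [5], [6], [7], [8]
  1-simplices (27): (27 of them)
  2-simplices (18): [0,1,2], [0,1,6], [0,2,4], [0,4,7], [0,6,8], [0,7,8], [1,2,5], [1,3,6], [1,3,7], [1,5,7], [2,3,4], [2,3,8], [2,5,8], [3,4,6], [3,7,8], [4,5,6], [4,5,7], [5,6,8]

so the chain groups are C_0 ≅ Z^9, C_1 ≅ Z^27, C_2 ≅ Z^18.

Boundary ∂_1: C_1 → C_0 maps an edge to its endpoints' difference, ∂[p,q] = q − p. For instance
  ∂[0,4] = [4] − [0].
This gives a 9×27 integer matrix of rank 8; reducing to Smith normal form yields diagonal entries (1,1,1,1,1,1,1,1).

The boundary map ∂_2: C_2 → C_1 sends each 2-simplex [p,q,r] to [q,r] − [p,r] + [p,q]. For instance
  ∂[0,1,6] = [1,6] − [0,6] + [0,1],
  ∂[2,3,8] = [3,8] − [2,8] + [2,3].
This gives a 27×18 integer matrix of rank 17; reducing to Smith normal form yields diagonal entries (1,1,1,1,1,1,1,1,1,1,1,1,1,1,1,1,1).

Now H_k = ker ∂_k / im ∂_{k+1}, so:

  H_0: rank C_0 − rank ∂_1 = 9 − 8 = 1, and the invariant factors of ∂_1 are all 1, so H_0 ≅ Z.
  H_1: rank ker ∂_1 − rank ∂_2 = (27 − 8) − 17 = 2, and the invariant factors of ∂_2 are all 1, so H_1 ≅ Z^2.
  H_2: rank ker ∂_2 − rank ∂_3 = (18 − 17) − 0 = 1, and there is no ∂_3, so H_2 ≅ Z.

(K is a triangulation of the torus T^2.)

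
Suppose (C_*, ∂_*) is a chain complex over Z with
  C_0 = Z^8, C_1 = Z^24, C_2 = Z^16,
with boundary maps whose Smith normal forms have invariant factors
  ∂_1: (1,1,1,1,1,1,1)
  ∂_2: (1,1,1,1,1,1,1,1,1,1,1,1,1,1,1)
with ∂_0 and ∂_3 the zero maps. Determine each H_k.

H_0: b_0 = 8 − 0 − 7 = 1; torsion from ∂_1 factors > 1: none. So H_0 ≅ Z.
H_1: b_1 = 24 − 7 − 15 = 2; torsion from ∂_2 factors > 1: none. So H_1 ≅ Z^2.
H_2: b_2 = 16 − 15 − 0 = 1; torsion from ∂_3 factors > 1: none. So H_2 ≅ Z.

H_0 ≅ Z,  H_1 ≅ Z^2,  H_2 ≅ Z.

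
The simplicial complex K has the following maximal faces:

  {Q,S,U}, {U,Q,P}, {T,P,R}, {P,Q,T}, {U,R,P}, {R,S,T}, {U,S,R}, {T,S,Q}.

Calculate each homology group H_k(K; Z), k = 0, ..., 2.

H_0 = Z,  H_1 = 0,  H_2 = Z.

Order the vertices as P < Q < R < S < T < U. Listing each simplex with vertices in this order, K has dimension 2 with simplices:

  0-simplices (6): P, Q, R, S, T, U
  1-simplices (12): PQ, PR, PT, PU, QS, QT, QU, RS, RT, RU, ST, SU
  2-simplices (8): PQT, PQU, PRT, PRU, QST, QSU, RST, RSU

giving chain groups C_0 ≅ Z^6, C_1 ≅ Z^12, C_2 ≅ Z^8.

∂_1: C_1 → C_0 maps an edge to its endpoints' difference, ∂[p,q] = q − p. For instance
  ∂PT = T − P.
The resulting 6×12 matrix has rank 5, and its Smith normal form has invariant factors (1,1,1,1,1).

The boundary map ∂_2: C_2 → C_1 sends each 2-simplex [p,q,r] to [q,r] − [p,r] + [p,q]. For instance
  ∂PRU = RU − PU + PR,
  ∂QSU = SU − QU + QS.
As a 12×8 matrix over Z this has rank 7, with invariant factors (1,1,1,1,1,1,1).

Computing H_k = (kernel of ∂_k) / (image of ∂_{k+1}):

  H_0: rank C_0 − rank ∂_1 = 6 − 5 = 1, and the invariant factors of ∂_1 are all 1, so H_0 ≅ Z.
  H_1: rank ker ∂_1 − rank ∂_2 = (12 − 5) − 7 = 0, and the invariant factors of ∂_2 are all 1, so H_1 ≅ 0.
  H_2: rank ker ∂_2 − rank ∂_3 = (8 − 7) − 0 = 1, and there is no ∂_3, so H_2 ≅ Z.

(K is a triangulation of the 2-sphere S^2.)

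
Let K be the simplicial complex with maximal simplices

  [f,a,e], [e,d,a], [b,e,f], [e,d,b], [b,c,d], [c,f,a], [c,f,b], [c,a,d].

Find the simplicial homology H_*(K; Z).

Order the vertices as a < b < c < d < e < f. Listing each simplex with vertices in this order, K has dimension 2 with simplices:

  0-simplices (6): a, b, c, d, e, f
  1-simplices (12): ac, ad, ae, af, bc, bd, be, bf, cd, cf, de, ef
  2-simplices (8): acd, acf, ade, aef, bcd, bcf, bde, bef

Hence C_0 ≅ Z^6, C_1 ≅ Z^12, C_2 ≅ Z^8.

The boundary map ∂_1: C_1 → C_0 maps an edge to its endpoints' difference, ∂[p,q] = q − p. For instance
  ∂ef = f − e.
The 6×12 boundary matrix has rank 5 and Smith normal form diag(1,1,1,1,1).

The boundary map ∂_2: C_2 → C_1 acts by ∂[p,q,r] = [q,r] − [p,r] + [p,q]. For instance
  ∂bcf = cf − bf + bc,
  ∂bcd = cd − bd + bc.
As a 12×8 matrix over Z this has rank 7, with invariant factors (1,1,1,1,1,1,1).

Computing H_k = (kernel of ∂_k) / (image of ∂_{k+1}):

  H_0: rank C_0 − rank ∂_1 = 6 − 5 = 1, and the invariant factors of ∂_1 are all 1, so H_0 ≅ Z.
  H_1: rank ker ∂_1 − rank ∂_2 = (12 − 5) − 7 = 0, and the invariant factors of ∂_2 are all 1, so H_1 ≅ 0.
  H_2: rank ker ∂_2 − rank ∂_3 = (8 − 7) − 0 = 1, and there is no ∂_3, so H_2 ≅ Z.

H_0 = Z,  H_1 = 0,  H_2 = Z.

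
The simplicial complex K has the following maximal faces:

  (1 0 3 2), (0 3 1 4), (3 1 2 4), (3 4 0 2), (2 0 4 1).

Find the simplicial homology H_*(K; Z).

H_0 = Z,  H_1 = 0,  H_2 = 0,  H_3 = Z.

Order the vertices as 0 < 1 < 2 < 3 < 4. Listing each simplex with vertices in this order, K has dimension 3 with simplices:

  0-simplices (5): [0], [1], [2], [3], [4]
  1-simplices (10): [0,1], [0,2], [0,3], [0,4], [1,2], [1,3], [1,4], [2,3], [2,4], [3,4]
  2-simplices (10): [0,1,2], [0,1,3], [0,1,4], [0,2,3], [0,2,4], [0,3,4], [1,2,3], [1,2,4], [1,3,4], [2,3,4]
  3-simplices (5): [0,1,2,3], [0,1,2,4], [0,1,3,4], [0,2,3,4], [1,2,3,4]

so the chain groups are C_0 ≅ Z^5, C_1 ≅ Z^10, C_2 ≅ Z^10, C_3 ≅ Z^5.

The boundary map ∂_1: C_1 → C_0 sends each edge [p,q] (with p < q) to q − p.
The 5×10 boundary matrix has rank 4 and Smith normal form diag(1,1,1,1).

Boundary ∂_2: C_2 → C_1 sends each 2-simplex [p,q,r] to [q,r] − [p,r] + [p,q]. For instance
  ∂[1,3,4] = [3,4] − [1,4] + [1,3],
  ∂[1,2,3] = [2,3] − [1,3] + [1,2].
This gives a 10×10 integer matrix of rank 6; reducing to Smith normal form yields diagonal entries (1,1,1,1,1,1).

The boundary map ∂_3: C_3 → C_2 sends each 3-simplex σ to the alternating sum Σ_i (−1)^i (σ with its i-th vertex removed). For instance
  ∂[0,1,2,4] = [1,2,4] − [0,2,4] + [0,1,4] − [0,1,2],
  ∂[0,2,3,4] = [2,3,4] − [0,3,4] + [0,2,4] − [0,2,3].
As a 10×5 matrix over Z this has rank 4, with invariant factors (1,1,1,1).

Reading off H_k = ker ∂_k / im ∂_{k+1}:

  H_0: rank C_0 − rank ∂_1 = 5 − 4 = 1, and the invariant factors of ∂_1 are all 1, so H_0 ≅ Z.
  H_1: rank ker ∂_1 − rank ∂_2 = (10 − 4) − 6 = 0, and the invariant factors of ∂_2 are all 1, so H_1 ≅ 0.
  H_2: rank ker ∂_2 − rank ∂_3 = (10 − 6) − 4 = 0, and the invariant factors of ∂_3 are all 1, so H_2 ≅ 0.
  H_3: rank ker ∂_3 − rank ∂_4 = (5 − 4) − 0 = 1, and there is no ∂_4, so H_3 ≅ Z.

As a check, the Euler characteristic is 5 − 10 + 10 − 5 = 0, which agrees with 1 − 0 + 0 − 1 = 0.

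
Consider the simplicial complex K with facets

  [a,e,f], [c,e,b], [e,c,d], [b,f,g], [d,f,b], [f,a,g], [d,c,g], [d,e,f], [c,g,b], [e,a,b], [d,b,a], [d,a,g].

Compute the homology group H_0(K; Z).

H_0 ≅ Z.

K has 7 vertices, 18 edges, 12 triangles.
rank ∂_0 = 0, rank ∂_1 = 6 ⇒ b_0 = 7 − 0 − 6 = 1; all invariant factors of ∂_1 are 1 so no torsion. So H_0 = Z.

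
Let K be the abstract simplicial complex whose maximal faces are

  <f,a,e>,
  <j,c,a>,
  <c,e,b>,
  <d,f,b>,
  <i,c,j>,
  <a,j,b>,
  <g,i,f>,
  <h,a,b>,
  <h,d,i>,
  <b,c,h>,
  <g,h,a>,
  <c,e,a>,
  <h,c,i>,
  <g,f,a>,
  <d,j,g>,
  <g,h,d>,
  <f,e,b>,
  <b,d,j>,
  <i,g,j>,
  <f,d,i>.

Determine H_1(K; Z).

Fix the vertex order a < b < c < d < e < f < g < h < i < j and write every simplex with vertices in increasing order. Then dim K = 2 and the simplices of K are:

  0-simplices (10): a, b, c, d, e, f, g, h, i, j
  1-simplices (30): ab, ac, ae, af, ag, ah, aj, bc, bd, be, bf, bh, bj, ce, ch, ci, cj, df, dg, dh, di, dj, ef, fg, fi, gh, gi, gj, hi, ij
  2-simplices (20): abh, abj, ace, acj, aef, afg, agh, bce, bch, bdf, bdj, bef, chi, cij, dfi, dgh, dgj, dhi, fgi, gij

Hence C_0 ≅ Z^10, C_1 ≅ Z^30, C_2 ≅ Z^20.

∂_1: C_1 → C_0 maps an edge to its endpoints' difference, ∂[p,q] = q − p. For instance
  ∂dg = g − d.
The 10×30 boundary matrix has rank 9 and Smith normal form diag(1,1,1,1,1,1,1,1,1).

The boundary map ∂_2: C_2 → C_1 maps a triangle to the signed sum of its edges. For instance
  ∂bce = ce − be + bc,
  ∂afg = fg − ag + af.
This gives a 30×20 integer matrix of rank 20; reducing to Smith normal form yields diagonal entries (1,1,1,1,1,1,1,1,1,1,1,1,1,1,1,1,1,1,1,2).

From H_k ≅ ker(∂_k) / im(∂_{k+1}) we obtain:

  H_1: rank ker ∂_1 − rank ∂_2 = (30 − 9) − 20 = 1, and ∂_2 has invariant factor 2 > 1, so H_1 ≅ Z ⊕ Z/2.

H_1 ≅ Z ⊕ Z/2.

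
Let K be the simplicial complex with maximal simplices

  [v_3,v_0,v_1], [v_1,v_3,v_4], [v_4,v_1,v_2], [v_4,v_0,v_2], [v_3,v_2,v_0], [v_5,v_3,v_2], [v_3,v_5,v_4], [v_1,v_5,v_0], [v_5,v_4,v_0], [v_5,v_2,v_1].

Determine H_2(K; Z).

Order the vertices as v_0 < v_1 < v_2 < v_3 < v_4 < v_5. Listing each simplex with vertices in this order, K has dimension 2 with simplices:

  0-simplices (6): [v_0], [v_1], [v_2], [v_3], [v_4], [v_5]
  1-simplices (15): (15 of them)
  2-simplices (10): [v_0,v_1,v_3], [v_0,v_1,v_5], [v_0,v_2,v_3], [v_0,v_2,v_4], [v_0,v_4,v_5], [v_1,v_2,v_4], [v_1,v_2,v_5], [v_1,v_3,v_4], [v_2,v_3,v_5], [v_3,v_4,v_5]

Hence C_0 ≅ Z^6, C_1 ≅ Z^15, C_2 ≅ Z^10.

The boundary map ∂_1: C_1 → C_0 maps an edge to its endpoints' difference, ∂[p,q] = q − p. For instance
  ∂[v_0,v_2] = [v_2] − [v_0].
This gives a 6×15 integer matrix of rank 5; reducing to Smith normal form yields diagonal entries (1,1,1,1,1).

∂_2: C_2 → C_1 sends each 2-simplex [p,q,r] to [q,r] − [p,r] + [p,q]. For instance
  ∂[v_1,v_2,v_4] = [v_2,v_4] − [v_1,v_4] + [v_1,v_2],
  ∂[v_0,v_1,v_3] = [v_1,v_3] − [v_0,v_3] + [v_0,v_1].
This gives a 15×10 integer matrix of rank 10; reducing to Smith normal form yields diagonal entries (1,1,1,1,1,1,1,1,1,2).

Now H_k = ker ∂_k / im ∂_{k+1}, so:

  H_2: rank ker ∂_2 − rank ∂_3 = (10 − 10) − 0 = 0, and there is no ∂_3, so H_2 ≅ 0.

(K is a triangulation of the real projective plane RP^2.)

H_2 ≅ 0.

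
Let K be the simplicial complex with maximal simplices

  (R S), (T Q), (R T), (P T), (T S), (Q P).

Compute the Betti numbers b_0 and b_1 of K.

Fix the vertex order P < Q < R < S < T and write every simplex with vertices in increasing order. Then dim K = 1 and the simplices of K are:

  0-simplices (5): P, Q, R, S, T
  1-simplices (6): PQ, PT, QT, RS, RT, ST

giving chain groups C_0 ≅ Z^5, C_1 ≅ Z^6.

∂_1: C_1 → C_0 sends each edge [p,q] (with p < q) to q − p. For instance
  ∂ST = T − S.
The 5×6 boundary matrix has rank 4 and Smith normal form diag(1,1,1,1).

From H_k ≅ ker(∂_k) / im(∂_{k+1}) we obtain:

  H_0: rank C_0 − rank ∂_1 = 5 − 4 = 1, and the invariant factors of ∂_1 are all 1, so H_0 = Z.
  H_1: rank ker ∂_1 − rank ∂_2 = (6 − 4) − 0 = 2, and there is no ∂_2, so H_1 = Z^2.

Hence the Betti numbers are b_0 = 1, b_1 = 2.

b_0 = 1, b_1 = 2.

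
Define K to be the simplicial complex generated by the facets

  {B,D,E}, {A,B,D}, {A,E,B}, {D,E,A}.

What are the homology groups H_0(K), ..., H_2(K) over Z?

H_0 ≅ Z,  H_1 = 0,  H_2 ≅ Z.

Take the total order A < B < D < E on the vertex set. Then K (dimension 2) consists of the simplices:

  0-simplices (4): A, B, D, E
  1-simplices (6): AB, AD, AE, BD, BE, DE
  2-simplices (4): ABD, ABE, ADE, BDE

giving chain groups C_0 ≅ Z^4, C_1 ≅ Z^6, C_2 ≅ Z^4.

∂_1: C_1 → C_0 sends each edge [p,q] (with p < q) to q − p. For instance
  ∂BE = E − B.
This gives a 4×6 integer matrix of rank 3; reducing to Smith normal form yields diagonal entries (1,1,1).

∂_2: C_2 → C_1 acts by ∂[p,q,r] = [q,r] − [p,r] + [p,q]. For instance
  ∂ABD = BD − AD + AB,
  ∂BDE = DE − BE + BD.
As a 6×4 matrix over Z this has rank 3, with invariant factors (1,1,1).

Reading off H_k = ker ∂_k / im ∂_{k+1}:

  H_0: rank C_0 − rank ∂_1 = 4 − 3 = 1, and the invariant factors of ∂_1 are all 1, so H_0 = Z.
  H_1: rank ker ∂_1 − rank ∂_2 = (6 − 3) − 3 = 0, and the invariant factors of ∂_2 are all 1, so H_1 = 0.
  H_2: rank ker ∂_2 − rank ∂_3 = (4 − 3) − 0 = 1, and there is no ∂_3, so H_2 = Z.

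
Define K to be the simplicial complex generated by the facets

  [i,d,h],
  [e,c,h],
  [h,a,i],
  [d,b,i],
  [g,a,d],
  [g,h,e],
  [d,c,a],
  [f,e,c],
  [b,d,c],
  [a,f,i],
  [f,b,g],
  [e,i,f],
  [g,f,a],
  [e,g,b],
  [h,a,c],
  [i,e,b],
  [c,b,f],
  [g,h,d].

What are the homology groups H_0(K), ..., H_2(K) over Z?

Fix the vertex order a < b < c < d < e < f < g < h < i and write every simplex with vertices in increasing order. Then dim K = 2 and the simplices of K are:

  0-simplices (9): a, b, c, d, e, f, g, h, i
  1-simplices (27): ac, ad, af, ag, ah, ai, bc, bd, be, bf, bg, bi, cd, ce, cf, ch, dg, dh, di, ef, eg, eh, ei, fg, fi, gh, hi
  2-simplices (18): acd, ach, adg, afg, afi, ahi, bcd, bcf, bdi, beg, bei, bfg, cef, ceh, dgh, dhi, efi, egh

Hence C_0 ≅ Z^9, C_1 ≅ Z^27, C_2 ≅ Z^18.

The boundary map ∂_1: C_1 → C_0 sends each edge [p,q] (with p < q) to q − p. For instance
  ∂eg = g − e.
The resulting 9×27 matrix has rank 8, and its Smith normal form has invariant factors (1,1,1,1,1,1,1,1).

Boundary ∂_2: C_2 → C_1 sends each 2-simplex [p,q,r] to [q,r] − [p,r] + [p,q]. For instance
  ∂bdi = di − bi + bd,
  ∂dgh = gh − dh + dg.
The 27×18 boundary matrix has rank 18 and Smith normal form diag(1,1,1,1,1,1,1,1,1,1,1,1,1,1,1,1,1,2).

From H_k ≅ ker(∂_k) / im(∂_{k+1}) we obtain:

  H_0: rank C_0 − rank ∂_1 = 9 − 8 = 1, and the invariant factors of ∂_1 are all 1, so H_0 = Z.
  H_1: rank ker ∂_1 − rank ∂_2 = (27 − 8) − 18 = 1, and ∂_2 has invariant factor 2 > 1, so H_1 = Z ⊕ Z/2.
  H_2: rank ker ∂_2 − rank ∂_3 = (18 − 18) − 0 = 0, and there is no ∂_3, so H_2 = 0.

As a check, the Euler characteristic is 9 − 27 + 18 = 0, which agrees with 1 − 1 + 0 = 0.

H_0 = Z,  H_1 = Z ⊕ Z/2,  H_2 = 0.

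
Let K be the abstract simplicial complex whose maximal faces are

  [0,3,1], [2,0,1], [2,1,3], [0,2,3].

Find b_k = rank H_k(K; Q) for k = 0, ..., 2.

b_0 = 1, b_1 = 0, b_2 = 1.

We work with the vertex ordering 0 < 1 < 2 < 3. The simplices of K, each written with vertices in increasing order, are:

  0-simplices (4): [0], [1], [2], [3]
  1-simplices (6): [0,1], [0,2], [0,3], [1,2], [1,3], [2,3]
  2-simplices (4): [0,1,2], [0,1,3], [0,2,3], [1,2,3]

Hence C_0 ≅ Z^4, C_1 ≅ Z^6, C_2 ≅ Z^4.

The boundary map ∂_1: C_1 → C_0 maps an edge to its endpoints' difference, ∂[p,q] = q − p.
The resulting 4×6 matrix has rank 3, and its Smith normal form has invariant factors (1,1,1).

∂_2: C_2 → C_1 sends each 2-simplex [p,q,r] to [q,r] − [p,r] + [p,q]. For instance
  ∂[1,2,3] = [2,3] − [1,3] + [1,2],
  ∂[0,1,3] = [1,3] − [0,3] + [0,1].
The 6×4 boundary matrix has rank 3 and Smith normal form diag(1,1,1).

Now H_k = ker ∂_k / im ∂_{k+1}, so:

  H_0: rank C_0 − rank ∂_1 = 4 − 3 = 1, and the invariant factors of ∂_1 are all 1, so H_0 = Z.
  H_1: rank ker ∂_1 − rank ∂_2 = (6 − 3) − 3 = 0, and the invariant factors of ∂_2 are all 1, so H_1 = 0.
  H_2: rank ker ∂_2 − rank ∂_3 = (4 − 3) − 0 = 1, and there is no ∂_3, so H_2 = Z.

As a check, the Euler characteristic is 4 − 6 + 4 = 2, which agrees with 1 − 0 + 1 = 2.
(K is a triangulation of the 2-sphere S^2.)

Hence the Betti numbers are b_0 = 1, b_1 = 0, b_2 = 1.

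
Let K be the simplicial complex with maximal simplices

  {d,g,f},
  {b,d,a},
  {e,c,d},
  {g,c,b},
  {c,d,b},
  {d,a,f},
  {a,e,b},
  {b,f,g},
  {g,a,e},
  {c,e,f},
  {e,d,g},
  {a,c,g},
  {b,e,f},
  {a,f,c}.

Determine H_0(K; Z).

H_0 = Z.

Fix the vertex order a < b < c < d < e < f < g and write every simplex with vertices in increasing order. Then dim K = 2 and the simplices of K are:

  0-simplices (7): a, b, c, d, e, f, g
  1-simplices (21): ab, ac, ad, ae, af, ag, bc, bd, be, bf, bg, cd, ce, cf, cg, de, df, dg, ef, eg, fg
  2-simplices (14): abd, abe, acf, acg, adf, aeg, bcd, bcg, bef, bfg, cde, cef, deg, dfg

so the chain groups are C_0 ≅ Z^7, C_1 ≅ Z^21, C_2 ≅ Z^14.

∂_1: C_1 → C_0 is given by ∂[p,q] = [q] − [p]. For instance
  ∂de = e − d.
As a 7×21 matrix over Z this has rank 6, with invariant factors (1,1,1,1,1,1).

The boundary map ∂_2: C_2 → C_1 acts by ∂[p,q,r] = [q,r] − [p,r] + [p,q]. For instance
  ∂dfg = fg − dg + df,
  ∂deg = eg − dg + de.
The 21×14 boundary matrix has rank 13 and Smith normal form diag(1,1,1,1,1,1,1,1,1,1,1,1,1).

Now H_k = ker ∂_k / im ∂_{k+1}, so:

  H_0: rank C_0 − rank ∂_1 = 7 − 6 = 1, and the invariant factors of ∂_1 are all 1, so H_0 = Z.

(K is a triangulation of the torus T^2.)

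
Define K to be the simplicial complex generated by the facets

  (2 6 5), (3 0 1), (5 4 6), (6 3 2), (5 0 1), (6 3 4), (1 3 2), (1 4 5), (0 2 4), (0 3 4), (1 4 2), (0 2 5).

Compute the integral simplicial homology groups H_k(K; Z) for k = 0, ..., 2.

Take the total order 0 < 1 < 2 < 3 < 4 < 5 < 6 on the vertex set. Then K (dimension 2) consists of the simplices:

  0-simplices (7): [0], [1], [2], [3], [4], [5], [6]
  1-simplices (18): [0,1], [0,2], [0,3], [0,4], [0,5], [1,2], [1,3], [1,4], [1,5], [2,3], [2,4], [2,5], [2,6], [3,4], [3,6], [4,5], [4,6], [5,6]
  2-simplices (12): [0,1,3], [0,1,5], [0,2,4], [0,2,5], [0,3,4], [1,2,3], [1,2,4], [1,4,5], [2,3,6], [2,5,6], [3,4,6], [4,5,6]

so the chain groups are C_0 ≅ Z^7, C_1 ≅ Z^18, C_2 ≅ Z^12.

∂_1: C_1 → C_0 is given by ∂[p,q] = [q] − [p]. For instance
  ∂[2,4] = [4] − [2].
The resulting 7×18 matrix has rank 6, and its Smith normal form has invariant factors (1,1,1,1,1,1).

The boundary map ∂_2: C_2 → C_1 acts by ∂[p,q,r] = [q,r] − [p,r] + [p,q]. For instance
  ∂[2,3,6] = [3,6] − [2,6] + [2,3],
  ∂[1,2,4] = [2,4] − [1,4] + [1,2].
As a 18×12 matrix over Z this has rank 12, with invariant factors (1,1,1,1,1,1,1,1,1,1,1,2).

Now H_k = ker ∂_k / im ∂_{k+1}, so:

  H_0: rank C_0 − rank ∂_1 = 7 − 6 = 1, and the invariant factors of ∂_1 are all 1, so H_0 ≅ Z.
  H_1: rank ker ∂_1 − rank ∂_2 = (18 − 6) − 12 = 0, and ∂_2 has invariant factor 2 > 1, so H_1 ≅ Z_2.
  H_2: rank ker ∂_2 − rank ∂_3 = (12 − 12) − 0 = 0, and there is no ∂_3, so H_2 ≅ 0.

H_0 ≅ Z,  H_1 ≅ Z_2,  H_2 = 0.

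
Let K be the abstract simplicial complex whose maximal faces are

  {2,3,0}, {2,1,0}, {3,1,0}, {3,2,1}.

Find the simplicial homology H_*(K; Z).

Order the vertices as 0 < 1 < 2 < 3. Listing each simplex with vertices in this order, K has dimension 2 with simplices:

  0-simplices (4): [0], [1], [2], [3]
  1-simplices (6): [0,1], [0,2], [0,3], [1,2], [1,3], [2,3]
  2-simplices (4): [0,1,2], [0,1,3], [0,2,3], [1,2,3]

so the chain groups are C_0 ≅ Z^4, C_1 ≅ Z^6, C_2 ≅ Z^4.

The boundary map ∂_1: C_1 → C_0 is given by ∂[p,q] = [q] − [p]. For instance
  ∂[1,3] = [3] − [1].
The resulting 4×6 matrix has rank 3, and its Smith normal form has invariant factors (1,1,1).

The boundary map ∂_2: C_2 → C_1 acts by ∂[p,q,r] = [q,r] − [p,r] + [p,q]. For instance
  ∂[1,2,3] = [2,3] − [1,3] + [1,2],
  ∂[0,1,3] = [1,3] − [0,3] + [0,1].
This gives a 6×4 integer matrix of rank 3; reducing to Smith normal form yields diagonal entries (1,1,1).

Computing H_k = (kernel of ∂_k) / (image of ∂_{k+1}):

  H_0: rank C_0 − rank ∂_1 = 4 − 3 = 1, and the invariant factors of ∂_1 are all 1, so H_0 = Z.
  H_1: rank ker ∂_1 − rank ∂_2 = (6 − 3) − 3 = 0, and the invariant factors of ∂_2 are all 1, so H_1 = 0.
  H_2: rank ker ∂_2 − rank ∂_3 = (4 − 3) − 0 = 1, and there is no ∂_3, so H_2 = Z.

As a check, the Euler characteristic is 4 − 6 + 4 = 2, which agrees with 1 − 0 + 1 = 2.

H_0 ≅ Z,  H_1 = 0,  H_2 ≅ Z.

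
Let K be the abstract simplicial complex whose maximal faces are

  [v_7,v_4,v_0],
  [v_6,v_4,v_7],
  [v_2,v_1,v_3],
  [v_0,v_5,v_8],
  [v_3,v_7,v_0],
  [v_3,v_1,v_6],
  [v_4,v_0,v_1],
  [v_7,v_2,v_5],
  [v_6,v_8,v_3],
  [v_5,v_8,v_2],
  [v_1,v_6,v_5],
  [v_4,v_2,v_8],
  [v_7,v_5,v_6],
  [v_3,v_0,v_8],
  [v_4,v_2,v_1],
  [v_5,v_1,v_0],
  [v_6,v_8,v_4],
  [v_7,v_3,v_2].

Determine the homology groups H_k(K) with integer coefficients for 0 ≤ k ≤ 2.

Order the vertices as v_0 < v_1 < v_2 < v_3 < v_4 < v_5 < v_6 < v_7 < v_8. Listing each simplex with vertices in this order, K has dimension 2 with simplices:

  0-simplices (9): [v_0], [v_1], [v_2], [v_3], [v_4], [v_5], [v_6], [v_7], [v_8]
  1-simplices (27): (27 of them)
  2-simplices (18): (18 of them)

Hence C_0 ≅ Z^9, C_1 ≅ Z^27, C_2 ≅ Z^18.

The boundary map ∂_1: C_1 → C_0 is given by ∂[p,q] = [q] − [p]. For instance
  ∂[v_1,v_3] = [v_3] − [v_1].
The 9×27 boundary matrix has rank 8 and Smith normal form diag(1,1,1,1,1,1,1,1).

∂_2: C_2 → C_1 acts by ∂[p,q,r] = [q,r] − [p,r] + [p,q]. For instance
  ∂[v_5,v_6,v_7] = [v_6,v_7] − [v_5,v_7] + [v_5,v_6],
  ∂[v_3,v_6,v_8] = [v_6,v_8] − [v_3,v_8] + [v_3,v_6].
This gives a 27×18 integer matrix of rank 17; reducing to Smith normal form yields diagonal entries (1,1,1,1,1,1,1,1,1,1,1,1,1,1,1,1,1).

Reading off H_k = ker ∂_k / im ∂_{k+1}:

  H_0: rank C_0 − rank ∂_1 = 9 − 8 = 1, and the invariant factors of ∂_1 are all 1, so H_0 ≅ Z.
  H_1: rank ker ∂_1 − rank ∂_2 = (27 − 8) − 17 = 2, and the invariant factors of ∂_2 are all 1, so H_1 ≅ Z^2.
  H_2: rank ker ∂_2 − rank ∂_3 = (18 − 17) − 0 = 1, and there is no ∂_3, so H_2 ≅ Z.

(K is a triangulation of the torus T^2.)

H_0 = Z,  H_1 = Z^2,  H_2 = Z.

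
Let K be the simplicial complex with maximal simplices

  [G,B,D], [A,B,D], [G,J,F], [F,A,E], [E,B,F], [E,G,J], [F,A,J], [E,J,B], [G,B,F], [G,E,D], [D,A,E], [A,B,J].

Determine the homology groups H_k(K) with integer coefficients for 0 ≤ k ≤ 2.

Fix the vertex order A < B < D < E < F < G < J and write every simplex with vertices in increasing order. Then dim K = 2 and the simplices of K are:

  0-simplices (7): A, B, D, E, F, G, J
  1-simplices (18): AB, AD, AE, AF, AJ, BD, BE, BF, BG, BJ, DE, DG, EF, EG, EJ, FG, FJ, GJ
  2-simplices (12): ABD, ABJ, ADE, AEF, AFJ, BDG, BEF, BEJ, BFG, DEG, EGJ, FGJ

giving chain groups C_0 ≅ Z^7, C_1 ≅ Z^18, C_2 ≅ Z^12.

∂_1: C_1 → C_0 sends each edge [p,q] (with p < q) to q − p.
This gives a 7×18 integer matrix of rank 6; reducing to Smith normal form yields diagonal entries (1,1,1,1,1,1).

The boundary map ∂_2: C_2 → C_1 sends each 2-simplex [p,q,r] to [q,r] − [p,r] + [p,q]. For instance
  ∂BDG = DG − BG + BD,
  ∂ADE = DE − AE + AD.
As a 18×12 matrix over Z this has rank 12, with invariant factors (1,1,1,1,1,1,1,1,1,1,1,2).

Reading off H_k = ker ∂_k / im ∂_{k+1}:

  H_0: rank C_0 − rank ∂_1 = 7 − 6 = 1, and the invariant factors of ∂_1 are all 1, so H_0 ≅ Z.
  H_1: rank ker ∂_1 − rank ∂_2 = (18 − 6) − 12 = 0, and ∂_2 has invariant factor 2 > 1, so H_1 ≅ Z/2Z.
  H_2: rank ker ∂_2 − rank ∂_3 = (12 − 12) − 0 = 0, and there is no ∂_3, so H_2 ≅ 0.

(K is a triangulation of the real projective plane RP^2.)

H_0 = Z,  H_1 = Z/2Z,  H_2 = 0.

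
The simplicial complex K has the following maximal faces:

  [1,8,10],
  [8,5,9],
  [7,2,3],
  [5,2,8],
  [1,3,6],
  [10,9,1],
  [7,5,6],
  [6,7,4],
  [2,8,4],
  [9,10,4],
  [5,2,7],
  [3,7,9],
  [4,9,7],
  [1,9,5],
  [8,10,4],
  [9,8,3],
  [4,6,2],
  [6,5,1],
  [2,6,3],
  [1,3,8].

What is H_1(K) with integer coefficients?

H_1 ≅ Z × Z/2.

Order the vertices as 1 < 2 < 3 < 4 < 5 < 6 < 7 < 8 < 9 < 10. Listing each simplex with vertices in this order, K has dimension 2 with simplices:

  0-simplices (10): [1], [2], [3], [4], [5], [6], [7], [8], [9], [10]
  1-simplices (30): (30 of them)
  2-simplices (20): (20 of them)

so the chain groups are C_0 ≅ Z^10, C_1 ≅ Z^30, C_2 ≅ Z^20.

Boundary ∂_1: C_1 → C_0 is given by ∂[p,q] = [q] − [p]. For instance
  ∂[5,8] = [8] − [5].
As a 10×30 matrix over Z this has rank 9, with invariant factors (1,1,1,1,1,1,1,1,1).

Boundary ∂_2: C_2 → C_1 maps a triangle to the signed sum of its edges. For instance
  ∂[3,8,9] = [8,9] − [3,9] + [3,8],
  ∂[4,9,10] = [9,10] − [4,10] + [4,9].
The resulting 30×20 matrix has rank 20, and its Smith normal form has invariant factors (1,1,1,1,1,1,1,1,1,1,1,1,1,1,1,1,1,1,1,2).

Now H_k = ker ∂_k / im ∂_{k+1}, so:

  H_1: rank ker ∂_1 − rank ∂_2 = (30 − 9) − 20 = 1, and ∂_2 has invariant factor 2 > 1, so H_1 = Z × Z/2.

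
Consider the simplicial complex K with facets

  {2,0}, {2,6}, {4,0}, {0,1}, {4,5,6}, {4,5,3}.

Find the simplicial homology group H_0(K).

We work with the vertex ordering 0 < 1 < 2 < 3 < 4 < 5 < 6. The simplices of K, each written with vertices in increasing order, are:

  0-simplices (7): [0], [1], [2], [3], [4], [5], [6]
  1-simplices (9): [0,1], [0,2], [0,4], [2,6], [3,4], [3,5], [4,5], [4,6], [5,6]
  2-simplices (2): [3,4,5], [4,5,6]

giving chain groups C_0 ≅ Z^7, C_1 ≅ Z^9, C_2 ≅ Z^2.

∂_1: C_1 → C_0 sends each edge [p,q] (with p < q) to q − p.
As a 7×9 matrix over Z this has rank 6, with invariant factors (1,1,1,1,1,1).

The boundary map ∂_2: C_2 → C_1 maps a triangle to the signed sum of its edges. For instance
  ∂[4,5,6] = [5,6] − [4,6] + [4,5],
  ∂[3,4,5] = [4,5] − [3,5] + [3,4].
The 9×2 boundary matrix has rank 2 and Smith normal form diag(1,1).

Reading off H_k = ker ∂_k / im ∂_{k+1}:

  H_0: rank C_0 − rank ∂_1 = 7 − 6 = 1, and the invariant factors of ∂_1 are all 1, so H_0 = Z.

H_0 ≅ Z.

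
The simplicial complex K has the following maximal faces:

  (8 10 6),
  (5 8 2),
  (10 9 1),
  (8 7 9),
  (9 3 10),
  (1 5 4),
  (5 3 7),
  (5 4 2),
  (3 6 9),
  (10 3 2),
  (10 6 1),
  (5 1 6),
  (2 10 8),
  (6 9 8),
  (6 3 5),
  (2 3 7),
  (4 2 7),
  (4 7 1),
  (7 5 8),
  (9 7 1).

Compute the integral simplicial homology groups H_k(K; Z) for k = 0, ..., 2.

H_0 ≅ Z,  H_1 ≅ Z × Z/2,  H_2 = 0.

Fix the vertex order 1 < 2 < 3 < 4 < 5 < 6 < 7 < 8 < 9 < 10 and write every simplex with vertices in increasing order. Then dim K = 2 and the simplices of K are:

  0-simplices (10): [1], [2], [3], [4], [5], [6], [7], [8], [9], [10]
  1-simplices (30): (30 of them)
  2-simplices (20): (20 of them)

giving chain groups C_0 ≅ Z^10, C_1 ≅ Z^30, C_2 ≅ Z^20.

The boundary map ∂_1: C_1 → C_0 is given by ∂[p,q] = [q] − [p]. For instance
  ∂[3,6] = [6] − [3].
As a 10×30 matrix over Z this has rank 9, with invariant factors (1,1,1,1,1,1,1,1,1).

∂_2: C_2 → C_1 maps a triangle to the signed sum of its edges. For instance
  ∂[1,4,7] = [4,7] − [1,7] + [1,4],
  ∂[1,6,10] = [6,10] − [1,10] + [1,6].
This gives a 30×20 integer matrix of rank 20; reducing to Smith normal form yields diagonal entries (1,1,1,1,1,1,1,1,1,1,1,1,1,1,1,1,1,1,1,2).

Computing H_k = (kernel of ∂_k) / (image of ∂_{k+1}):

  H_0: rank C_0 − rank ∂_1 = 10 − 9 = 1, and the invariant factors of ∂_1 are all 1, so H_0 ≅ Z.
  H_1: rank ker ∂_1 − rank ∂_2 = (30 − 9) − 20 = 1, and ∂_2 has invariant factor 2 > 1, so H_1 ≅ Z × Z/2.
  H_2: rank ker ∂_2 − rank ∂_3 = (20 − 20) − 0 = 0, and there is no ∂_3, so H_2 ≅ 0.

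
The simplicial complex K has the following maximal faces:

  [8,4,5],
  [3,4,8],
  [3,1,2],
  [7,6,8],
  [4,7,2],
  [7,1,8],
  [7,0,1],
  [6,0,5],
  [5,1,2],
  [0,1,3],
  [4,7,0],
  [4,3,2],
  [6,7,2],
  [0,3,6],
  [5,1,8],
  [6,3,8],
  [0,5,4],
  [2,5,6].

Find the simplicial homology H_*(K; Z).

We work with the vertex ordering 0 < 1 < 2 < 3 < 4 < 5 < 6 < 7 < 8. The simplices of K, each written with vertices in increasing order, are:

  0-simplices (9): [0], [1], [2], [3], [4], [5], [6], [7], [8]
  1-simplices (27): (27 of them)
  2-simplices (18): [0,1,3], [0,1,7], [0,3,6], [0,4,5], [0,4,7], [0,5,6], [1,2,3], [1,2,5], [1,5,8], [1,7,8], [2,3,4], [2,4,7], [2,5,6], [2,6,7], [3,4,8], [3,6,8], [4,5,8], [6,7,8]

giving chain groups C_0 ≅ Z^9, C_1 ≅ Z^27, C_2 ≅ Z^18.

∂_1: C_1 → C_0 sends each edge [p,q] (with p < q) to q − p. For instance
  ∂[0,3] = [3] − [0].
This gives a 9×27 integer matrix of rank 8; reducing to Smith normal form yields diagonal entries (1,1,1,1,1,1,1,1).

Boundary ∂_2: C_2 → C_1 sends each 2-simplex [p,q,r] to [q,r] − [p,r] + [p,q]. For instance
  ∂[1,5,8] = [5,8] − [1,8] + [1,5],
  ∂[3,4,8] = [4,8] − [3,8] + [3,4].
The resulting 27×18 matrix has rank 17, and its Smith normal form has invariant factors (1,1,1,1,1,1,1,1,1,1,1,1,1,1,1,1,1).

From H_k ≅ ker(∂_k) / im(∂_{k+1}) we obtain:

  H_0: rank C_0 − rank ∂_1 = 9 − 8 = 1, and the invariant factors of ∂_1 are all 1, so H_0 ≅ Z.
  H_1: rank ker ∂_1 − rank ∂_2 = (27 − 8) − 17 = 2, and the invariant factors of ∂_2 are all 1, so H_1 ≅ Z^2.
  H_2: rank ker ∂_2 − rank ∂_3 = (18 − 17) − 0 = 1, and there is no ∂_3, so H_2 ≅ Z.

H_0 = Z,  H_1 = Z^2,  H_2 = Z.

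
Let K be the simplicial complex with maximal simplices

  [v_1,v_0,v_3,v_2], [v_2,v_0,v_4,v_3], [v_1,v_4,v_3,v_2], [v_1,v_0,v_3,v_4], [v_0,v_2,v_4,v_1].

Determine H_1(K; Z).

H_1 ≅ 0.

K has 5 vertices, 10 edges, 10 triangles, 5 3-simplices.
rank ∂_1 = 4, rank ∂_2 = 6 ⇒ b_1 = 10 − 4 − 6 = 0; all invariant factors of ∂_2 are 1 so no torsion. So H_1 = 0.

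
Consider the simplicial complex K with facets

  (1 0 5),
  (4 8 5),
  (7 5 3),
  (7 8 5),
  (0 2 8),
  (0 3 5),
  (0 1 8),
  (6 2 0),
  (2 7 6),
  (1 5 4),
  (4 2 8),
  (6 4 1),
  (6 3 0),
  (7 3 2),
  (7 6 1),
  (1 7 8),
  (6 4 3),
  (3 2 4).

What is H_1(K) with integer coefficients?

H_1 = Z ⊕ Z/2Z.

We work with the vertex ordering 0 < 1 < 2 < 3 < 4 < 5 < 6 < 7 < 8. The simplices of K, each written with vertices in increasing order, are:

  0-simplices (9): [0], [1], [2], [3], [4], [5], [6], [7], [8]
  1-simplices (27): (27 of them)
  2-simplices (18): [0,1,5], [0,1,8], [0,2,6], [0,2,8], [0,3,5], [0,3,6], [1,4,5], [1,4,6], [1,6,7], [1,7,8], [2,3,4], [2,3,7], [2,4,8], [2,6,7], [3,4,6], [3,5,7], [4,5,8], [5,7,8]

Hence C_0 ≅ Z^9, C_1 ≅ Z^27, C_2 ≅ Z^18.

The boundary map ∂_1: C_1 → C_0 maps an edge to its endpoints' difference, ∂[p,q] = q − p.
As a 9×27 matrix over Z this has rank 8, with invariant factors (1,1,1,1,1,1,1,1).

Boundary ∂_2: C_2 → C_1 acts by ∂[p,q,r] = [q,r] − [p,r] + [p,q]. For instance
  ∂[0,2,6] = [2,6] − [0,6] + [0,2],
  ∂[1,7,8] = [7,8] − [1,8] + [1,7].
The 27×18 boundary matrix has rank 18 and Smith normal form diag(1,1,1,1,1,1,1,1,1,1,1,1,1,1,1,1,1,2).

From H_k ≅ ker(∂_k) / im(∂_{k+1}) we obtain:

  H_1: rank ker ∂_1 − rank ∂_2 = (27 − 8) − 18 = 1, and ∂_2 has invariant factor 2 > 1, so H_1 ≅ Z ⊕ Z/2Z.

(K is a triangulation of the Klein bottle.)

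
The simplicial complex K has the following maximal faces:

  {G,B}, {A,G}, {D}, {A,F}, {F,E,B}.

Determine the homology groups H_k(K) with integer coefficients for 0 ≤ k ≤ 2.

K has 6 vertices, 6 edges, 1 triangle.
rank ∂_0 = 0, rank ∂_1 = 4 ⇒ b_0 = 6 − 0 − 4 = 2; all invariant factors of ∂_1 are 1 so no torsion. So H_0 = Z^2.
rank ∂_1 = 4, rank ∂_2 = 1 ⇒ b_1 = 6 − 4 − 1 = 1; all invariant factors of ∂_2 are 1 so no torsion. So H_1 = Z.
rank ∂_2 = 1, rank ∂_3 = 0 ⇒ b_2 = 1 − 1 − 0 = 0. So H_2 = 0.

H_0 = Z^2,  H_1 = Z,  H_2 = 0.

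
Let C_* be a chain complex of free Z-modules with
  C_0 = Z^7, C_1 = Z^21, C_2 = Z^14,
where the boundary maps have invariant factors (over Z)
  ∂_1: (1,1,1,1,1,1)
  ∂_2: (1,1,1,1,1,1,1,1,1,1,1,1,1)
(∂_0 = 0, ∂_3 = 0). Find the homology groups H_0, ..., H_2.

H_0 ≅ Z,  H_1 ≅ Z^2,  H_2 ≅ Z.

H_0: b_0 = 7 − 0 − 6 = 1; torsion from ∂_1 factors > 1: none. So H_0 ≅ Z.
H_1: b_1 = 21 − 6 − 13 = 2; torsion from ∂_2 factors > 1: none. So H_1 ≅ Z^2.
H_2: b_2 = 14 − 13 − 0 = 1; torsion from ∂_3 factors > 1: none. So H_2 ≅ Z.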